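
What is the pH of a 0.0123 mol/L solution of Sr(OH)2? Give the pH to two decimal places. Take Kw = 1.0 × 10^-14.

pH = 12.39

Sr(OH)2 is a strong base (each formula unit releases 2 OH-); [OH-] = 0.0246 M.
pOH = -log(0.0246) = 1.61
pH = 14.00 - 1.61 = 12.39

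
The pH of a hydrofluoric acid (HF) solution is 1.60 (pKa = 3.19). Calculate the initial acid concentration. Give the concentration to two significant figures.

[H+] = 10^(-1.60) = 2.51 × 10^-2 M = x
Ka = 10^(−3.19) = 6.46 × 10^-4
Ka = x²/(C₀ − x) ⇒ C₀ = x + x²/Ka
C₀ = 2.51 × 10^-2 + (2.51 × 10^-2)²/(6.46 × 10^-4) = 1.00 M

C₀ = 1.0 M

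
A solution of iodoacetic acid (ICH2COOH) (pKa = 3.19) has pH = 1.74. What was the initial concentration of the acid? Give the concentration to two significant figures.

C₀ = 5.3 × 10^-1 M

[H+] = 10^(-1.74) = 1.82 × 10^-2 M = x
Ka = 10^(−3.19) = 6.46 × 10^-4
Ka = x²/(C₀ − x) ⇒ C₀ = x + x²/Ka
C₀ = 1.82 × 10^-2 + (1.82 × 10^-2)²/(6.46 × 10^-4) = 5.31 × 10^-1 M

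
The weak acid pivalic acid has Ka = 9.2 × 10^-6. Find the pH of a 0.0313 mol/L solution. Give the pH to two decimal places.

(CH3)3CCOOH ⇌ (CH3)3CCOO- + H+
Ka = x²/(0.0313 − x) = 9.2 × 10^-6
Since Ka ≪ C₀, x ≈ √(Ka·C₀) = 5.37 × 10^-4 M.
Check: 1.7% ionized — well under 5%, approximation valid.
pH = −log(5.37 × 10^-4) = 3.27

pH = 3.27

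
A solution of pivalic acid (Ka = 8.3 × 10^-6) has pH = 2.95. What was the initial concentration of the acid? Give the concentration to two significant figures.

C₀ = 1.5 × 10^-1 M

[H+] = 10^(-2.95) = 1.12 × 10^-3 M = x
Ka = x²/(C₀ − x) ⇒ C₀ = x + x²/Ka
C₀ = 1.12 × 10^-3 + (1.12 × 10^-3)²/(8.3 × 10^-6) = 1.52 × 10^-1 M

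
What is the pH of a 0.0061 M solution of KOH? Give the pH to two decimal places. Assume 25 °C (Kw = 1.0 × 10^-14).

KOH is a strong base; [OH-] = 0.0061 M.
pOH = -log(0.0061) = 2.21
pH = 14.00 - 2.21 = 11.79

pH = 11.79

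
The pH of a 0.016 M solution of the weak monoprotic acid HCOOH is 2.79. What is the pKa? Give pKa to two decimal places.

[H+] = 10^(-2.79) = 1.62 × 10^-3 M
At equilibrium [HA] = 0.016 − 1.62 × 10^-3 = 1.44 × 10^-2 M
Ka = [H+][A-]/[HA] = (1.62 × 10^-3)² / 1.44 × 10^-2 = 1.82 × 10^-4
pKa = -log(1.82 × 10^-4) = 3.74

pKa = 3.74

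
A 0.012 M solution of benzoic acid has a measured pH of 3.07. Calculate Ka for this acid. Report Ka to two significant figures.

[H+] = 10^(-3.07) = 8.51 × 10^-4 M
At equilibrium [HA] = 0.012 − 8.51 × 10^-4 = 1.11 × 10^-2 M
Ka = [H+][A-]/[HA] = (8.51 × 10^-4)² / 1.11 × 10^-2 = 6.5 × 10^-5

Ka = 6.5 × 10^-5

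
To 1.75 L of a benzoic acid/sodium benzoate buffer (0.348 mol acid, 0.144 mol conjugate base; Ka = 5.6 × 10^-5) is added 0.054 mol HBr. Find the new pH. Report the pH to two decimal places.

pH = 3.60

After neutralization: n(C6H5COOH) = 0.402 mol, n(C6H5COO-) = 0.09 mol.
pKa = −log(5.6 × 10^-5) = 4.252
pH = pKa + log(n_C6H5COO-/n_C6H5COOH) = 4.252 + log(0.09/0.402) = 4.252 + (-0.650)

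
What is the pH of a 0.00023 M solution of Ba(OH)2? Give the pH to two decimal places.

Ba(OH)2 is a strong base (each formula unit releases 2 OH-); [OH-] = 0.00046 M.
pOH = -log(0.00046) = 3.34
pH = 14.00 - 3.34 = 10.66

pH = 10.66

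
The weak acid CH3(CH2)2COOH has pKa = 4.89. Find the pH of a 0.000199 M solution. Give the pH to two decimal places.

CH3(CH2)2COOH ⇌ CH3(CH2)2COO- + H+
Ka = 10^(−4.89) = 1.29 × 10^-5
From the ICE table, Ka = x²/(0.000199 − x) = 1.29 × 10^-5.
x is not negligible relative to C₀; solve x² + 1.29e-05·x − 2.57e-09 = 0.
x = (−Ka + √(Ka² + 4·Ka·C₀))/2 = 4.46 × 10^-5 M
pH = −log(4.46 × 10^-5) = 4.35

pH = 4.35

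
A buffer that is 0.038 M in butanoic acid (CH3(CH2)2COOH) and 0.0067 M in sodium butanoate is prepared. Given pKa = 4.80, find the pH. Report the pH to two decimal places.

Henderson–Hasselbalch: pH = pKa + log([CH3(CH2)2COO-]/[CH3(CH2)2COOH]) = 4.80 + log(0.0067/0.038)
pH = 4.80 + (-0.754) = 4.05

pH = 4.05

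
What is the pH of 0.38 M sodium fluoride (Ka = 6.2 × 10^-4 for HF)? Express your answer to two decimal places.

F- is the conjugate base of the weak acid HF.
Kb = Kw/Ka = 1.0×10^-14 / 6.2 × 10^-4 = 1.61 × 10^-11
From the ICE table, Kb = [OH-]²/(0.38 − [OH-]) = 1.61 × 10^-11.
Since Kb ≪ C₀, [OH-] ≈ √(Kb·C₀) = 2.47 × 10^-6 M.
([OH-]/C₀ = 0.00065% < 5%, so the approximation holds.)
pOH = −log(2.47 × 10^-6) = 5.61; pH = 14.00 − 5.61 = 8.39

pH = 8.39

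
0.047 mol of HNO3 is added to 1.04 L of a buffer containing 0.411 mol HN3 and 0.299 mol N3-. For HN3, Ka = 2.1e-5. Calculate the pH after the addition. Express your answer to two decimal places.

After neutralization: n(HN3) = 0.458 mol, n(N3-) = 0.252 mol.
pKa = −log(2.1 × 10^-5) = 4.678
pH = pKa + log([A⁻]/[HA]) = 4.678 + log(0.252/0.458) = 4.678 -0.259

pH = 4.42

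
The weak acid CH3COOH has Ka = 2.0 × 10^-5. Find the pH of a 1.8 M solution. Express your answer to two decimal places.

pH = 2.22

CH3COOH ⇌ CH3COO- + H+
Ka = x²/(1.8 − x) = 2.0 × 10^-5
Since Ka ≪ C₀, x ≈ √(Ka·C₀) = 6.00 × 10^-3 M.
(x/C₀ = 0.33% < 5%, so the approximation holds.)
pH = −log(6.00 × 10^-3) = 2.22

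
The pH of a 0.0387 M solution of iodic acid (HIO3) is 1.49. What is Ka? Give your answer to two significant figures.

Ka = 1.7 × 10^-1

[H+] = 10^(-1.49) = 3.24 × 10^-2 M
At equilibrium [HA] = 0.0387 − 3.24 × 10^-2 = 6.30 × 10^-3 M
Ka = [H+][A-]/[HA] = (3.24 × 10^-2)² / 6.30 × 10^-3 = 1.7 × 10^-1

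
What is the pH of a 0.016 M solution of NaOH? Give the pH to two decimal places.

pH = 12.20

NaOH is a strong base; [OH-] = 0.016 M.
pOH = -log(0.016) = 1.80
pH = 14.00 - 1.80 = 12.20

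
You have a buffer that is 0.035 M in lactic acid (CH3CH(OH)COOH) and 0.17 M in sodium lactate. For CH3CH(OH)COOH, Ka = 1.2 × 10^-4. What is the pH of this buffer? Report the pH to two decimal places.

pH = 4.61

pKa = −log(1.2 × 10^-4) = 3.921
Using pH = pKa + log([base]/[acid]) with [base]/[acid] = 0.17/0.035:
pH = 3.921 + (+0.686) = 4.61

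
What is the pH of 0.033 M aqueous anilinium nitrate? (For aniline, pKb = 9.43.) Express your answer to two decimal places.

pH = 3.03

C6H5NH3+ is the conjugate acid of the weak base C6H5NH2.
Kb = 10^(−9.43) = 3.72 × 10^-10
Ka = Kw/Kb = 1.0×10^-14 / 3.72 × 10^-10 = 2.69 × 10^-5
From the ICE table, Ka = x²/(0.033 − x) = 2.69 × 10^-5.
Since Ka ≪ C₀, x ≈ √(Ka·C₀) = 9.42 × 10^-4 M.
(x/C₀ = 2.9% < 5%, so the approximation holds.)
pH = −log(9.42 × 10^-4) = 3.03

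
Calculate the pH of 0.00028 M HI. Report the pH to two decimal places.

HI is a strong acid and dissociates completely, so [H+] = 0.00028 M.
pH = -log(0.00028) = 3.55

pH = 3.55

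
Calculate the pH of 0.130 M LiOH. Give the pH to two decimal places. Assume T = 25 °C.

LiOH is a strong base; [OH-] = 0.13 M.
pOH = -log(0.13) = 0.89
pH = 14.00 - 0.89 = 13.11

pH = 13.11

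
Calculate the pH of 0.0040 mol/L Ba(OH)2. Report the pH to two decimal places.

Ba(OH)2 is a strong base (each formula unit releases 2 OH-); [OH-] = 0.008 M.
pOH = -log(0.008) = 2.10
pH = 14.00 - 2.10 = 11.90

pH = 11.90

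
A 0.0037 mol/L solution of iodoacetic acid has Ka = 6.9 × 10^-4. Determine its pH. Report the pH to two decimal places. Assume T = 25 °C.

pH = 2.89

ICH2COOH ⇌ ICH2COO- + H+
Ka = x²/(0.0037 − x) = 6.9 × 10^-4
Here C₀/Ka ≈ 5.36, so the small-x approximation fails. Use the quadratic:
x = (−Ka + √(Ka² + 4·Ka·C₀))/2 = 1.29 × 10^-3 M
pH = −log(1.29 × 10^-3) = 2.89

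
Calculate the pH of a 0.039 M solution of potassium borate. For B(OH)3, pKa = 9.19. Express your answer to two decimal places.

pH = 10.89

B(OH)4- is the conjugate base of the weak acid B(OH)3.
Ka = 10^(−9.19) = 6.46 × 10^-10
Kb = Kw/Ka = 1.0×10^-14 / 6.46 × 10^-10 = 1.55 × 10^-5
Kb = [OH-]²/(0.039 − [OH-]) = 1.55 × 10^-5
Since Kb ≪ C₀, [OH-] ≈ √(Kb·C₀) = 7.77 × 10^-4 M.
pOH = −log(7.77 × 10^-4) = 3.11; pH = 14.00 − 3.11 = 10.89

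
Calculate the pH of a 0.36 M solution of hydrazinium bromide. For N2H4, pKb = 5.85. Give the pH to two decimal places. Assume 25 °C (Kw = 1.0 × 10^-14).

N2H5+ is the conjugate acid of the weak base N2H4.
Kb = 10^(−5.85) = 1.41 × 10^-6
Ka = Kw/Kb = 1.0×10^-14 / 1.41 × 10^-6 = 7.09 × 10^-9
From the ICE table, Ka = [H+]²/(0.36 − [H+]) = 7.09 × 10^-9.
Assume [H+] ≪ 0.36: [H+] ≈ √(7.09 × 10^-9 × 0.36) = 5.05 × 10^-5 M
Check: 0.014% ionized — well under 5%, approximation valid.
pH = −log[H+] = −log(5.05 × 10^-5) = 4.30

pH = 4.30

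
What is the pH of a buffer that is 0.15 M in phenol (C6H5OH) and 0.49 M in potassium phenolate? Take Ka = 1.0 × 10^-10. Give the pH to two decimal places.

pKa = −log(1.0 × 10^-10) = 10.000
Using pH = pKa + log([base]/[acid]) with [base]/[acid] = 0.49/0.15:
pH = 10.000 + (+0.514) = 10.51

pH = 10.51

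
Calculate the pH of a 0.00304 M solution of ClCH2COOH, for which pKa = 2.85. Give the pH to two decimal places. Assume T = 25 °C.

ClCH2COOH ⇌ ClCH2COO- + H+
Ka = 10^(−2.85) = 1.41 × 10^-3
From the ICE table, Ka = [H+]²/(0.00304 − [H+]) = 1.41 × 10^-3.
Here C₀/Ka ≈ 2.16, so the small-[H+] approximation fails. Use the quadratic:
[H+] = [−0.00141 + √(0.00141² + 1.71e-05)]/2 = 1.48 × 10^-3 M
pH = −log[H+] = −log(1.48 × 10^-3) = 2.83

pH = 2.83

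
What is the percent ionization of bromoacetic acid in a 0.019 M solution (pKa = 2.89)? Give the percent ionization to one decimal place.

22.9%

BrCH2COOH ⇌ BrCH2COO- + H+; let x = [H+] at equilibrium.
Ka = 10^(−2.89) = 1.29 × 10^-3
Ka = x²/(C₀ − x); solving the quadratic gives x = 4.35 × 10^-3 M.
Fraction ionized = 4.35 × 10^-3 / 0.019 = 0.2289 → 22.9%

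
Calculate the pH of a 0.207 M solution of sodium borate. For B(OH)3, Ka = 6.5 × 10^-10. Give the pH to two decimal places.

pH = 11.25

B(OH)4- is the conjugate base of the weak acid B(OH)3.
Kb = Kw/Ka = 1.0×10^-14 / 6.5 × 10^-10 = 1.54 × 10^-5
From the ICE table, Kb = [OH-]²/(0.207 − [OH-]) = 1.54 × 10^-5.
Assume [OH-] ≪ 0.207: [OH-] ≈ √(1.54 × 10^-5 × 0.207) = 1.79 × 10^-3 M
([OH-]/C₀ = 0.86% < 5%, so the approximation holds.)
pOH = 2.75, so pH = 14.00 − pOH = 11.25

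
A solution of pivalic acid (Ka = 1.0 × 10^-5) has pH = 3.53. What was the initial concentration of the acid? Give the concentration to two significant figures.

C₀ = 9.0 × 10^-3 M

[H+] = 10^(-3.53) = 2.95 × 10^-4 M = x
Ka = x²/(C₀ − x) ⇒ C₀ = x + x²/Ka
C₀ = 2.95 × 10^-4 + (2.95 × 10^-4)²/(1.0 × 10^-5) = 9.00 × 10^-3 M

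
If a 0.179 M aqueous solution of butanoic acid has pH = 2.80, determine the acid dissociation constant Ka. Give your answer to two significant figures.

[H+] = 10^(-2.80) = 1.58 × 10^-3 M
At equilibrium [HA] = 0.179 − 1.58 × 10^-3 = 1.77 × 10^-1 M
Ka = [H+][A-]/[HA] = (1.58 × 10^-3)² / 1.77 × 10^-1 = 1.4 × 10^-5

Ka = 1.4 × 10^-5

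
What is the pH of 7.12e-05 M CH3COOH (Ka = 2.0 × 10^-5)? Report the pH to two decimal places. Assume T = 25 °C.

CH3COOH ⇌ CH3COO- + H+
Ka = [H+]²/(7.12e-05 − [H+]) = 2.0 × 10^-5
Here C₀/Ka ≈ 3.56, so the small-[H+] approximation fails. Use the quadratic:
[H+] = [−2e-05 + √(2e-05² + 5.7e-09)]/2 = 2.90 × 10^-5 M
pH = −log[H+] = −log(2.90 × 10^-5) = 4.54

pH = 4.54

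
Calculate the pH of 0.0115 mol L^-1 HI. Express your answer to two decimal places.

HI is a strong acid and dissociates completely, so [H+] = 0.0115 M.
pH = -log(0.0115) = 1.94

pH = 1.94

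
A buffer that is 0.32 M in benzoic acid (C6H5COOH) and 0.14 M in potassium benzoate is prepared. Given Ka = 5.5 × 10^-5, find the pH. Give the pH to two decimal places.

pKa = −log(5.5 × 10^-5) = 4.260
Henderson–Hasselbalch: pH = pKa + log([C6H5COO-]/[C6H5COOH]) = 4.260 + log(0.14/0.32)
pH = 4.260 + (-0.359) = 3.90

pH = 3.90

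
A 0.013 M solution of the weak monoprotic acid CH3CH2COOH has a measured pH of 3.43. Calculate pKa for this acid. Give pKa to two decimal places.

[H+] = 10^(-3.43) = 3.72 × 10^-4 M
At equilibrium [HA] = 0.013 − 3.72 × 10^-4 = 1.26 × 10^-2 M
Ka = [H+][A-]/[HA] = (3.72 × 10^-4)² / 1.26 × 10^-2 = 1.10 × 10^-5
pKa = -log(1.10 × 10^-5) = 4.96

pKa = 4.96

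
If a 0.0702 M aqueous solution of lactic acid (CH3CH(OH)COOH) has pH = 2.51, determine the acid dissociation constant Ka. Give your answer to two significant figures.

Ka = 1.4 × 10^-4

[H+] = 10^(-2.51) = 3.09 × 10^-3 M
At equilibrium [HA] = 0.0702 − 3.09 × 10^-3 = 6.71 × 10^-2 M
Ka = [H+][A-]/[HA] = (3.09 × 10^-3)² / 6.71 × 10^-2 = 1.4 × 10^-4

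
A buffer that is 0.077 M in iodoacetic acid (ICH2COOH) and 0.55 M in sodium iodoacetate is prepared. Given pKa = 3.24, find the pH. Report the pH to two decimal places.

pH = 4.09

Henderson–Hasselbalch: pH = pKa + log([ICH2COO-]/[ICH2COOH]) = 3.24 + log(0.55/0.077)
pH = 3.24 + (+0.854) = 4.09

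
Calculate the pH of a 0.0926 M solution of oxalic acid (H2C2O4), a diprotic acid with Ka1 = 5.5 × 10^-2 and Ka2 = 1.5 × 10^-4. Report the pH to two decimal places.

pH = 1.31

Since Ka1 ≫ Ka2, the first ionization dominates [H+].
Ka1 = x²/(0.0926 − x) = 5.5 × 10^-2
Solving the quadratic: x = (−Ka1 + √(Ka1² + 4·Ka1·C₀))/2 = 4.90 × 10^-2 M
pH = −log(4.90 × 10^-2) = 1.31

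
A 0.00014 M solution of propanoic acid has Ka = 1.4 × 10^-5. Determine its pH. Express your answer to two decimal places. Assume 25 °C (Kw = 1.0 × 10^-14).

pH = 4.42

CH3CH2COOH ⇌ CH3CH2COO- + H+
Let x = [H+] at equilibrium. Ka = x²/(0.00014 − x).
Here C₀/Ka ≈ 10, so the small-x approximation fails. Use the quadratic:
x = [−1.4e-05 + √(1.4e-05² + 7.84e-09)]/2 = 3.78 × 10^-5 M
pH = −log[H+] = −log(3.78 × 10^-5) = 4.42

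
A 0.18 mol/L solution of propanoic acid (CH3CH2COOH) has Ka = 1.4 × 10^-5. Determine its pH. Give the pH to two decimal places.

CH3CH2COOH ⇌ CH3CH2COO- + H+
From the ICE table, Ka = [H+]²/(0.18 − [H+]) = 1.4 × 10^-5.
Neglecting [H+] in the denominator: [H+] = √(1.4 × 10^-5 × 0.18) = 1.59 × 10^-3 M
([H+]/C₀ = 0.88% < 5%, so the approximation holds.)
pH = −log(1.59 × 10^-3) = 2.80

pH = 2.80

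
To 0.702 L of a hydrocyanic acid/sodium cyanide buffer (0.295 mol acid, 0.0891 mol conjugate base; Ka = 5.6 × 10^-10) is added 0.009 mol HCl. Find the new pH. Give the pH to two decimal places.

pH = 8.67

After neutralization: n(HCN) = 0.304 mol, n(CN-) = 0.0801 mol.
pKa = −log(5.6 × 10^-10) = 9.252
pH = pKa + log(n_CN-/n_HCN) = 9.252 + log(0.0801/0.304) = 9.252 + (-0.579)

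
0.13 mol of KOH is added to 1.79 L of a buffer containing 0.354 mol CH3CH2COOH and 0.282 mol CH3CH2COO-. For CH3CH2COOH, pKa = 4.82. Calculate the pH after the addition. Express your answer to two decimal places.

pH = 5.08

After neutralization: n(CH3CH2COOH) = 0.224 mol, n(CH3CH2COO-) = 0.412 mol.
Henderson–Hasselbalch with mole ratio 0.412/0.224: pH = 4.82 + (+0.265)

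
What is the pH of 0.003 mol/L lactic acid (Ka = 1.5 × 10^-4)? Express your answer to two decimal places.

pH = 3.22

CH3CH(OH)COOH ⇌ CH3CH(OH)COO- + H+
Ka = [H+]²/(0.003 − [H+]) = 1.5 × 10^-4
Here C₀/Ka ≈ 20, so the small-[H+] approximation fails. Use the quadratic:
[H+] = [−0.00015 + √(0.00015² + 1.8e-06)]/2 = 6.00 × 10^-4 M
pH = −log[H+] = −log(6.00 × 10^-4) = 3.22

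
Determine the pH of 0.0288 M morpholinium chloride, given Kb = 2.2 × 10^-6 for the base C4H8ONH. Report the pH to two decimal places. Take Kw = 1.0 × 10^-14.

pH = 4.94

C4H8ONH2+ is the conjugate acid of the weak base C4H8ONH.
Ka = Kw/Kb = 1.0×10^-14 / 2.2 × 10^-6 = 4.55 × 10^-9
From the ICE table, Ka = [H+]²/(0.0288 − [H+]) = 4.55 × 10^-9.
Assume [H+] ≪ 0.0288: [H+] ≈ √(4.55 × 10^-9 × 0.0288) = 1.14 × 10^-5 M
pH = −log[H+] = −log(1.14 × 10^-5) = 4.94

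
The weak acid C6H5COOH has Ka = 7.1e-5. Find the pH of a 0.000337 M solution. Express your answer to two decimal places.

C6H5COOH ⇌ C6H5COO- + H+
Let x = [H+] at equilibrium. Ka = x²/(0.000337 − x).
x is not negligible relative to C₀; solve x² + 7.1e-05·x − 2.39e-08 = 0.
x = [−7.1e-05 + √(7.1e-05² + 9.57e-08)]/2 = 1.23 × 10^-4 M
pH = −log[H+] = −log(1.23 × 10^-4) = 3.91

pH = 3.91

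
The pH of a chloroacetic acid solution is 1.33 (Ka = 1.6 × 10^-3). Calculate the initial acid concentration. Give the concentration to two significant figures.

C₀ = 1.4 M

[H+] = 10^(-1.33) = 4.68 × 10^-2 M = x
Ka = x²/(C₀ − x) ⇒ C₀ = x + x²/Ka
C₀ = 4.68 × 10^-2 + (4.68 × 10^-2)²/(1.6 × 10^-3) = 1.42 M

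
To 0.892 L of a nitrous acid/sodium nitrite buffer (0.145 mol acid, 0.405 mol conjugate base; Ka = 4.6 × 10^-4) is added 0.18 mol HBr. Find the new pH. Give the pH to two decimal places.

After neutralization: n(HNO2) = 0.325 mol, n(NO2-) = 0.225 mol.
pKa = −log(4.6 × 10^-4) = 3.337
pH = pKa + log(n_NO2-/n_HNO2) = 3.337 + log(0.225/0.325) = 3.337 + (-0.160)

pH = 3.18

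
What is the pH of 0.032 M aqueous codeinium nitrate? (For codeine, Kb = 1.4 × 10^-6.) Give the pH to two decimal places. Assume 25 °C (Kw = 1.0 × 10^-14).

pH = 4.82

C18H22NO3+ is the conjugate acid of the weak base C18H21NO3.
Ka = Kw/Kb = 1.0×10^-14 / 1.4 × 10^-6 = 7.14 × 10^-9
Ka = x²/(0.032 − x) = 7.14 × 10^-9
Since Ka ≪ C₀, x ≈ √(Ka·C₀) = 1.51 × 10^-5 M.
pH = −log[H+] = −log(1.51 × 10^-5) = 4.82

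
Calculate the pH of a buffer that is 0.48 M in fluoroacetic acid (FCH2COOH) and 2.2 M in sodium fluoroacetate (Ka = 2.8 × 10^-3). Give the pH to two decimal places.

pH = 3.21

pKa = −log(2.8 × 10^-3) = 2.553
pH = pKa + log([A⁻]/[HA]) = 2.553 + log(2.2/0.48)
pH = 2.553 + (+0.661) = 3.21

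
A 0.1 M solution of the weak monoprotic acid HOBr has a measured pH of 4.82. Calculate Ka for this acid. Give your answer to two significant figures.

[H+] = 10^(-4.82) = 1.51 × 10^-5 M
At equilibrium [HA] = 0.1 − 1.51 × 10^-5 = 1.00 × 10^-1 M
Ka = [H+][A-]/[HA] = (1.51 × 10^-5)² / 1.00 × 10^-1 = 2.3 × 10^-9

Ka = 2.3 × 10^-9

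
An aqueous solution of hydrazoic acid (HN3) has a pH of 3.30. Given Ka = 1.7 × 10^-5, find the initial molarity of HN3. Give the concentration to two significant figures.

C₀ = 1.5 × 10^-2 M

[H+] = 10^(-3.30) = 5.01 × 10^-4 M = x
Ka = x²/(C₀ − x) ⇒ C₀ = x + x²/Ka
C₀ = 5.01 × 10^-4 + (5.01 × 10^-4)²/(1.7 × 10^-5) = 1.53 × 10^-2 M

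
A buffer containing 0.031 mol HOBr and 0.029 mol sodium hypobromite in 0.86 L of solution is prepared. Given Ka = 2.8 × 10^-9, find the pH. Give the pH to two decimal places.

pH = 8.52

pKa = −log(2.8 × 10^-9) = 8.553
pH = pKa + log([A⁻]/[HA]) = 8.553 + log(0.029/0.031)
pH = 8.553 + (-0.029) = 8.52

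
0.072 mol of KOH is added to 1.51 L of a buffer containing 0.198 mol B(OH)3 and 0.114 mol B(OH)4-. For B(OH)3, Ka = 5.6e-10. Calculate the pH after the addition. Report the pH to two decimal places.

OH- converts B(OH)3 to B(OH)4-: B(OH)3 → 0.126 mol, B(OH)4- → 0.186 mol.
pKa = −log(5.6 × 10^-10) = 9.252
pH = pKa + log([A⁻]/[HA]) = 9.252 + log(0.186/0.126) = 9.252 +0.169

pH = 9.42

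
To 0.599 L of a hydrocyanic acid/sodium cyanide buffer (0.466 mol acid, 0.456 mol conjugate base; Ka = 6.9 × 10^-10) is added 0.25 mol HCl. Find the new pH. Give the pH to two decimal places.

pH = 8.62

Added H+ converts CN- to HCN: HCN → 0.716 mol, CN- → 0.206 mol.
pKa = −log(6.9 × 10^-10) = 9.161
Henderson–Hasselbalch with mole ratio 0.206/0.716: pH = 9.161 + (-0.541)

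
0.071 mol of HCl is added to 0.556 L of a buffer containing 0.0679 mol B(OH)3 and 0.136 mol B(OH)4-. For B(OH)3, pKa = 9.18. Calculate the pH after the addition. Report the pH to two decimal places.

Added H+ converts B(OH)4- to B(OH)3: B(OH)3 → 0.139 mol, B(OH)4- → 0.065 mol.
Henderson–Hasselbalch with mole ratio 0.065/0.139: pH = 9.18 + (-0.330)

pH = 8.85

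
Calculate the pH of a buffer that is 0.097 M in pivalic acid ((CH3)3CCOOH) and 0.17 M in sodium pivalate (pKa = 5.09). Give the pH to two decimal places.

pH = 5.33

Using pH = pKa + log([base]/[acid]) with [base]/[acid] = 0.17/0.097:
pH = 5.09 + (+0.244) = 5.33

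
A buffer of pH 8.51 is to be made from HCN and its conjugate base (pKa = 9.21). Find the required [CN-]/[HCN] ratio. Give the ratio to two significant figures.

pH = pKa + log(r) ⇒ log(r) = 8.51 − 9.21 = -0.70
r = [CN-]/[HCN] = 10^(-0.70) = 0.2

ratio = 0.20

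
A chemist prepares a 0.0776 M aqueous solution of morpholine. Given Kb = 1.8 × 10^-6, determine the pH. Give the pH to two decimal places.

C4H8ONH + H2O ⇌ C4H8ONH2+ + OH-
From the ICE table, Kb = x²/(0.0776 − x) = 1.8 × 10^-6.
Assume x ≪ 0.0776: x ≈ √(1.8 × 10^-6 × 0.0776) = 3.74 × 10^-4 M
(x/C₀ = 0.48% < 5%, so the approximation holds.)
pOH = 3.43, so pH = 14.00 − pOH = 10.57

pH = 10.57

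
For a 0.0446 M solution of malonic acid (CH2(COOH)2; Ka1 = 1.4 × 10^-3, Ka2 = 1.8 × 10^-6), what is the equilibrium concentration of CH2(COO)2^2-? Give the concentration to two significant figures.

First ionization gives [H+] ≈ [CH2(COOH)COO-] = 7.23 × 10^-3 M.
Second step: Ka2 = [H+][CH2(COO)2^2-]/[CH2(COOH)COO-] ≈ [CH2(COO)2^2-] (since [H+] ≈ [CH2(COOH)COO-]).
So [CH2(COO)2^2-] ≈ Ka2.

1.8 × 10^-6 M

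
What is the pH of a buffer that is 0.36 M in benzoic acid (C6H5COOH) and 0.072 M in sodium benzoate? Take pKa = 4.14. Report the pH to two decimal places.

pH = 3.44

Using pH = pKa + log([base]/[acid]) with [base]/[acid] = 0.072/0.36:
pH = 4.14 + (-0.699) = 3.44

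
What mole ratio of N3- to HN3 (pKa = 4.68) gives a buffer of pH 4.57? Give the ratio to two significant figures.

ratio = 0.78

pH = pKa + log(r) ⇒ log(r) = 4.57 − 4.68 = -0.11
r = [N3-]/[HN3] = 10^(-0.11) = 0.776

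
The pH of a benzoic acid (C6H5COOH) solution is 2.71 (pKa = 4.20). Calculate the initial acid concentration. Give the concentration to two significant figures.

C₀ = 6.2 × 10^-2 M

[H+] = 10^(-2.71) = 1.95 × 10^-3 M = x
Ka = 10^(−4.20) = 6.31 × 10^-5
Ka = x²/(C₀ − x) ⇒ C₀ = x + x²/Ka
C₀ = 1.95 × 10^-3 + (1.95 × 10^-3)²/(6.31 × 10^-5) = 6.22 × 10^-2 M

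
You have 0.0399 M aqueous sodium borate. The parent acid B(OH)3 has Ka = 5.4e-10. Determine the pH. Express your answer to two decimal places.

B(OH)4- is the conjugate base of the weak acid B(OH)3.
Kb = Kw/Ka = 1.0×10^-14 / 5.4 × 10^-10 = 1.85 × 10^-5
Kb = [OH-]²/(0.0399 − [OH-]) = 1.85 × 10^-5
Neglecting [OH-] in the denominator: [OH-] = √(1.85 × 10^-5 × 0.0399) = 8.59 × 10^-4 M
pOH = −log(8.59 × 10^-4) = 3.07; pH = 14.00 − 3.07 = 10.93

pH = 10.93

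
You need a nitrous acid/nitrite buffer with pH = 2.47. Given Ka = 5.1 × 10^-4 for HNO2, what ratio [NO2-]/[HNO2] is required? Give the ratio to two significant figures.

pKa = -log(5.1 × 10^-4) = 3.292
pH = pKa + log(r) ⇒ log(r) = 2.47 − 3.292 = -0.822
r = [NO2-]/[HNO2] = 10^(-0.822) = 0.151

ratio = 0.15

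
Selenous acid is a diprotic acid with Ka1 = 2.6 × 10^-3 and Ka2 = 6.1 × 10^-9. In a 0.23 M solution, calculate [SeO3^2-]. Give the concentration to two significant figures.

First ionization gives [H+] ≈ [HSeO3-] = 2.32 × 10^-2 M.
Second step: Ka2 = [H+][SeO3^2-]/[HSeO3-] ≈ [SeO3^2-] (since [H+] ≈ [HSeO3-]).
So [SeO3^2-] ≈ Ka2.

6.1 × 10^-9 M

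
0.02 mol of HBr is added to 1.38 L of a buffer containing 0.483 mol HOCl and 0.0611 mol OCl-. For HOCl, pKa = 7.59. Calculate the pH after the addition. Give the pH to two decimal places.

After neutralization: n(HOCl) = 0.503 mol, n(OCl-) = 0.0411 mol.
Henderson–Hasselbalch with mole ratio 0.0411/0.503: pH = 7.59 + (-1.088)

pH = 6.50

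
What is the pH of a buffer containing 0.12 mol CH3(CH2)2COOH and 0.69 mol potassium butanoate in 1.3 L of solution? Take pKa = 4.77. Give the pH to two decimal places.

Using pH = pKa + log([base]/[acid]) with [base]/[acid] = 0.69/0.12:
pH = 4.77 + (+0.760) = 5.53

pH = 5.53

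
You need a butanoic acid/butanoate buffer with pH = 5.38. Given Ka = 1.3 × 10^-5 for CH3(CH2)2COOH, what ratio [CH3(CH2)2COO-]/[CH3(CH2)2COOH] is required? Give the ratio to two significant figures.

pKa = -log(1.3 × 10^-5) = 4.886
pH = pKa + log(r) ⇒ log(r) = 5.38 − 4.886 = +0.494
r = [CH3(CH2)2COO-]/[CH3(CH2)2COOH] = 10^(+0.494) = 3.12

ratio = 3.1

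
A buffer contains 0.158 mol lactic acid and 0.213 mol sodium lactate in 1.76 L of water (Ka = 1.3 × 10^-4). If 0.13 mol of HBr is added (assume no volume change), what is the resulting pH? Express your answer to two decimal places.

pH = 3.35

After neutralization: n(CH3CH(OH)COOH) = 0.288 mol, n(CH3CH(OH)COO-) = 0.083 mol.
pKa = −log(1.3 × 10^-4) = 3.886
pH = pKa + log(n_CH3CH(OH)COO-/n_CH3CH(OH)COOH) = 3.886 + log(0.083/0.288) = 3.886 + (-0.540)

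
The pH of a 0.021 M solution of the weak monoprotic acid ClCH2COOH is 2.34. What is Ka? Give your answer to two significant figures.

Ka = 1.3 × 10^-3

[H+] = 10^(-2.34) = 4.57 × 10^-3 M
At equilibrium [HA] = 0.021 − 4.57 × 10^-3 = 1.64 × 10^-2 M
Ka = [H+][A-]/[HA] = (4.57 × 10^-3)² / 1.64 × 10^-2 = 1.3 × 10^-3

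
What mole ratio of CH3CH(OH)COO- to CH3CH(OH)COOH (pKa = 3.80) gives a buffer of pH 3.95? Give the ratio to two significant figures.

pH = pKa + log(r) ⇒ log(r) = 3.95 − 3.80 = +0.15
r = [CH3CH(OH)COO-]/[CH3CH(OH)COOH] = 10^(+0.15) = 1.41

ratio = 1.4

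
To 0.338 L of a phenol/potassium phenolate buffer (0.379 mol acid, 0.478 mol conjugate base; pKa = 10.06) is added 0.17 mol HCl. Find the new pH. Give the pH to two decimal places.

Added H+ converts C6H5O- to C6H5OH: C6H5OH → 0.549 mol, C6H5O- → 0.308 mol.
pH = pKa + log(n_C6H5O-/n_C6H5OH) = 10.06 + log(0.308/0.549) = 10.06 + (-0.251)

pH = 9.81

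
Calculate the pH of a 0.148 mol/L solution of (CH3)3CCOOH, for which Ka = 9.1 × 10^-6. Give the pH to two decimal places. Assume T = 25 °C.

pH = 2.94

(CH3)3CCOOH ⇌ (CH3)3CCOO- + H+
From the ICE table, Ka = [H+]²/(0.148 − [H+]) = 9.1 × 10^-6.
Since Ka ≪ C₀, [H+] ≈ √(Ka·C₀) = 1.16 × 10^-3 M.
Check: 0.78% ionized — well under 5%, approximation valid.
pH = −log[H+] = −log(1.16 × 10^-3) = 2.94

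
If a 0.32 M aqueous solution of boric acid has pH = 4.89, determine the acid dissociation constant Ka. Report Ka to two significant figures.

Ka = 5.2 × 10^-10

[H+] = 10^(-4.89) = 1.29 × 10^-5 M
At equilibrium [HA] = 0.32 − 1.29 × 10^-5 = 3.20 × 10^-1 M
Ka = [H+][A-]/[HA] = (1.29 × 10^-5)² / 3.20 × 10^-1 = 5.2 × 10^-10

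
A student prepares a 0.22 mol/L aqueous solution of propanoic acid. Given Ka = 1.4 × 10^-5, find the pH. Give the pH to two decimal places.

CH3CH2COOH ⇌ CH3CH2COO- + H+
From the ICE table, Ka = x²/(0.22 − x) = 1.4 × 10^-5.
Neglecting x in the denominator: x = √(1.4 × 10^-5 × 0.22) = 1.75 × 10^-3 M
(x/C₀ = 0.8% < 5%, so the approximation holds.)
pH = −log(1.75 × 10^-3) = 2.76

pH = 2.76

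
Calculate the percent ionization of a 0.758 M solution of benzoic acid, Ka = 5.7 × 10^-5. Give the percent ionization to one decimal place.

C6H5COOH ⇌ C6H5COO- + H+; let x = [H+] at equilibrium.
x ≈ √(Ka·C₀) = √(5.7 × 10^-5 × 0.758) = 6.57 × 10^-3 M
% ionization = x/C₀ × 100% = 6.57 × 10^-3/0.758 × 100% = 0.9%

0.9%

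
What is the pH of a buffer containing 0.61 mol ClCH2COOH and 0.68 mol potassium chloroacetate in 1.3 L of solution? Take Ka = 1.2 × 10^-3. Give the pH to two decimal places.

pH = 2.97

pKa = −log(1.2 × 10^-3) = 2.921
Using pH = pKa + log([base]/[acid]) with [base]/[acid] = 0.68/0.61:
pH = 2.921 + (+0.047) = 2.97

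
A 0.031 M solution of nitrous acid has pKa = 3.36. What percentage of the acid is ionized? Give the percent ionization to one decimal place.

11.2%

HNO2 ⇌ NO2- + H+; let x = [H+] at equilibrium.
Ka = 10^(−3.36) = 4.37 × 10^-4
Ka = x²/(C₀ − x); solving the quadratic gives x = 3.47 × 10^-3 M.
Fraction ionized = 3.47 × 10^-3 / 0.031 = 0.1119 → 11.2%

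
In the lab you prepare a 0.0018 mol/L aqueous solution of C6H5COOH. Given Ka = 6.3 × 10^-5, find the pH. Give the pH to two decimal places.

C6H5COOH ⇌ C6H5COO- + H+
From the ICE table, Ka = [H+]²/(0.0018 − [H+]) = 6.3 × 10^-5.
[H+] is not negligible relative to C₀; solve [H+]² + 6.3e-05·[H+] − 1.13e-07 = 0.
[H+] = [−6.3e-05 + √(6.3e-05² + 4.54e-07)]/2 = 3.07 × 10^-4 M
pH = −log[H+] = −log(3.07 × 10^-4) = 3.51

pH = 3.51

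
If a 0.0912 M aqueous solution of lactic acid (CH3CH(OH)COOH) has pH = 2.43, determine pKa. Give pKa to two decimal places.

pKa = 3.80

[H+] = 10^(-2.43) = 3.72 × 10^-3 M
At equilibrium [HA] = 0.0912 − 3.72 × 10^-3 = 8.75 × 10^-2 M
Ka = [H+][A-]/[HA] = (3.72 × 10^-3)² / 8.75 × 10^-2 = 1.58 × 10^-4
pKa = -log(1.58 × 10^-4) = 3.80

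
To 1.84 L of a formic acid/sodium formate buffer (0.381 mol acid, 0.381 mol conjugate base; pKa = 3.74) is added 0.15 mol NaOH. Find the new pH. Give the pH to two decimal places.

After neutralization: n(HCOOH) = 0.231 mol, n(HCOO-) = 0.531 mol.
pH = pKa + log(n_HCOO-/n_HCOOH) = 3.74 + log(0.531/0.231) = 3.74 + (+0.361)

pH = 4.10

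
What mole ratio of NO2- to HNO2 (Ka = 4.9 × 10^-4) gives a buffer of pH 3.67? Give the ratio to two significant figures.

ratio = 2.3

pKa = -log(4.9 × 10^-4) = 3.310
pH = pKa + log(r) ⇒ log(r) = 3.67 − 3.310 = +0.360
r = [NO2-]/[HNO2] = 10^(+0.360) = 2.29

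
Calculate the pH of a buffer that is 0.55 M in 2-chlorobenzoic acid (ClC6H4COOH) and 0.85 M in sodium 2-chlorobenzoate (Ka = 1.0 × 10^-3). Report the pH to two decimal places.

pKa = −log(1.0 × 10^-3) = 3.000
pH = pKa + log([A⁻]/[HA]) = 3.000 + log(0.85/0.55)
pH = 3.000 + (+0.189) = 3.19

pH = 3.19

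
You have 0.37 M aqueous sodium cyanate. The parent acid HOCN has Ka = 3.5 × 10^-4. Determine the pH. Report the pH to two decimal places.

pH = 8.51

OCN- is the conjugate base of the weak acid HOCN.
Kb = Kw/Ka = 1.0×10^-14 / 3.5 × 10^-4 = 2.86 × 10^-11
Kb = x²/(0.37 − x) = 2.86 × 10^-11
Neglecting x in the denominator: x = √(2.86 × 10^-11 × 0.37) = 3.25 × 10^-6 M
Check: 0.00088% ionized — well under 5%, approximation valid.
pOH = 5.49, so pH = 14.00 − pOH = 8.51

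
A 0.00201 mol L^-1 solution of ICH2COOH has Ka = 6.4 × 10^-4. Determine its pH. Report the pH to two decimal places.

pH = 3.07

ICH2COOH ⇌ ICH2COO- + H+
From the ICE table, Ka = [H+]²/(0.00201 − [H+]) = 6.4 × 10^-4.
[H+] is not negligible relative to C₀; solve [H+]² + 0.00064·[H+] − 1.29e-06 = 0.
[H+] = (−Ka + √(Ka² + 4·Ka·C₀))/2 = 8.58 × 10^-4 M
pH = −log[H+] = −log(8.58 × 10^-4) = 3.07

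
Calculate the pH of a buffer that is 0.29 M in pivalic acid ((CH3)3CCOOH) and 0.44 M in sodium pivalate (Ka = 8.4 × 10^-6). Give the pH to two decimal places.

pKa = −log(8.4 × 10^-6) = 5.076
Henderson–Hasselbalch: pH = pKa + log([(CH3)3CCOO-]/[(CH3)3CCOOH]) = 5.076 + log(0.44/0.29)
pH = 5.076 + (+0.181) = 5.26

pH = 5.26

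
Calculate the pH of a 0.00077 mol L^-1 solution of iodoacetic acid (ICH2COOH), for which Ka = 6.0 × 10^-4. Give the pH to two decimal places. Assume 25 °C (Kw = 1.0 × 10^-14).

ICH2COOH ⇌ ICH2COO- + H+
Ka = x²/(0.00077 − x) = 6.0 × 10^-4
Here C₀/Ka ≈ 1.28, so the small-x approximation fails. Use the quadratic:
x = [−0.0006 + √(0.0006² + 1.85e-06)]/2 = 4.43 × 10^-4 M
pH = −log(4.43 × 10^-4) = 3.35

pH = 3.35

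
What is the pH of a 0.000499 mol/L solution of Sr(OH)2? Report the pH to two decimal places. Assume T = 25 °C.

pH = 11.00

Sr(OH)2 is a strong base (each formula unit releases 2 OH-); [OH-] = 0.000998 M.
pOH = -log(0.000998) = 3.00
pH = 14.00 - 3.00 = 11.00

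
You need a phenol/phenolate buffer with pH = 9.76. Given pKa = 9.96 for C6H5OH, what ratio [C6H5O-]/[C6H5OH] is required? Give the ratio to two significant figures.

ratio = 0.63

pH = pKa + log(r) ⇒ log(r) = 9.76 − 9.96 = -0.20
r = [C6H5O-]/[C6H5OH] = 10^(-0.20) = 0.631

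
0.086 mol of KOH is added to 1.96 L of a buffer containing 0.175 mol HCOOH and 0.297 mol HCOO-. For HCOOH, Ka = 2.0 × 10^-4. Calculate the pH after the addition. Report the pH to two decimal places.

pH = 4.33

After neutralization: n(HCOOH) = 0.089 mol, n(HCOO-) = 0.383 mol.
pKa = −log(2.0 × 10^-4) = 3.699
pH = pKa + log(n_HCOO-/n_HCOOH) = 3.699 + log(0.383/0.089) = 3.699 + (+0.634)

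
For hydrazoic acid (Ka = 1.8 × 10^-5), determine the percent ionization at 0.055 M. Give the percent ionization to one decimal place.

HN3 ⇌ N3- + H+; let x = [H+] at equilibrium.
x ≈ √(Ka·C₀) = √(1.8 × 10^-5 × 0.055) = 9.95 × 10^-4 M
% ionization = x/C₀ × 100% = 9.95 × 10^-4/0.055 × 100% = 1.8%

1.8%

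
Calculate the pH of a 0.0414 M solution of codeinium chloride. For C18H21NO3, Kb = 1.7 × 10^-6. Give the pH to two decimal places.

C18H22NO3+ is the conjugate acid of the weak base C18H21NO3.
Ka = Kw/Kb = 1.0×10^-14 / 1.7 × 10^-6 = 5.88 × 10^-9
Ka = [H+]²/(0.0414 − [H+]) = 5.88 × 10^-9
Neglecting [H+] in the denominator: [H+] = √(5.88 × 10^-9 × 0.0414) = 1.56 × 10^-5 M
pH = −log(1.56 × 10^-5) = 4.81

pH = 4.81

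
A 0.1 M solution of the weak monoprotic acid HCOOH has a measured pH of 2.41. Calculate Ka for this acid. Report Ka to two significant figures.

Ka = 1.6 × 10^-4

[H+] = 10^(-2.41) = 3.89 × 10^-3 M
At equilibrium [HA] = 0.1 − 3.89 × 10^-3 = 9.61 × 10^-2 M
Ka = [H+][A-]/[HA] = (3.89 × 10^-3)² / 9.61 × 10^-2 = 1.6 × 10^-4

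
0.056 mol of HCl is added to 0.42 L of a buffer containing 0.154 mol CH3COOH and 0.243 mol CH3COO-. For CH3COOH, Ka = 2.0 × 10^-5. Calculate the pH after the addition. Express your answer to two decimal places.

Added H+ converts CH3COO- to CH3COOH: CH3COOH → 0.21 mol, CH3COO- → 0.187 mol.
pKa = −log(2.0 × 10^-5) = 4.699
Henderson–Hasselbalch with mole ratio 0.187/0.21: pH = 4.699 + (-0.050)

pH = 4.65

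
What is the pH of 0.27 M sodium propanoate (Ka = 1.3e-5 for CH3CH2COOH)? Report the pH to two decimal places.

pH = 9.16

CH3CH2COO- is the conjugate base of the weak acid CH3CH2COOH.
Kb = Kw/Ka = 1.0×10^-14 / 1.3 × 10^-5 = 7.69 × 10^-10
Let x = [OH-] at equilibrium. Kb = x²/(0.27 − x).
Assume x ≪ 0.27: x ≈ √(7.69 × 10^-10 × 0.27) = 1.44 × 10^-5 M
Check: 0.0053% ionized — well under 5%, approximation valid.
pOH = −log(1.44 × 10^-5) = 4.84; pH = 14.00 − 4.84 = 9.16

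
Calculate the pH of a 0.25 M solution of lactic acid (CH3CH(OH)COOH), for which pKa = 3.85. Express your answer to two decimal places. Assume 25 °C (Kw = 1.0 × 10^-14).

pH = 2.23

CH3CH(OH)COOH ⇌ CH3CH(OH)COO- + H+
Ka = 10^(−3.85) = 1.41 × 10^-4
Ka = [H+]²/(0.25 − [H+]) = 1.41 × 10^-4
Assume [H+] ≪ 0.25: [H+] ≈ √(1.41 × 10^-4 × 0.25) = 5.94 × 10^-3 M
pH = −log[H+] = −log(5.94 × 10^-3) = 2.23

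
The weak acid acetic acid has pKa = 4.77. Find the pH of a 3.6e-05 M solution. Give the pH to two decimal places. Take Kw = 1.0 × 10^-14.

pH = 4.75

CH3COOH ⇌ CH3COO- + H+
Ka = 10^(−4.77) = 1.70 × 10^-5
Let x = [H+] at equilibrium. Ka = x²/(3.6e-05 − x).
x is not negligible relative to C₀; solve x² + 1.7e-05·x − 6.12e-10 = 0.
x = [−1.7e-05 + √(1.7e-05² + 2.45e-09)]/2 = 1.77 × 10^-5 M
pH = −log(1.77 × 10^-5) = 4.75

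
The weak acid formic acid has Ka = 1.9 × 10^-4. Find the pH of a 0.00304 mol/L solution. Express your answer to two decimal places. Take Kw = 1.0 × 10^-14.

pH = 3.17

HCOOH ⇌ HCOO- + H+
Ka = x²/(0.00304 − x) = 1.9 × 10^-4
Here C₀/Ka ≈ 16, so the small-x approximation fails. Use the quadratic:
x = [−0.00019 + √(0.00019² + 2.31e-06)]/2 = 6.71 × 10^-4 M
pH = −log(6.71 × 10^-4) = 3.17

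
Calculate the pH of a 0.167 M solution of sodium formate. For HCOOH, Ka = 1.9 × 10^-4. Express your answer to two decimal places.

pH = 8.47

HCOO- is the conjugate base of the weak acid HCOOH.
Kb = Kw/Ka = 1.0×10^-14 / 1.9 × 10^-4 = 5.26 × 10^-11
From the ICE table, Kb = [OH-]²/(0.167 − [OH-]) = 5.26 × 10^-11.
Assume [OH-] ≪ 0.167: [OH-] ≈ √(5.26 × 10^-11 × 0.167) = 2.96 × 10^-6 M
pOH = 5.53, so pH = 14.00 − pOH = 8.47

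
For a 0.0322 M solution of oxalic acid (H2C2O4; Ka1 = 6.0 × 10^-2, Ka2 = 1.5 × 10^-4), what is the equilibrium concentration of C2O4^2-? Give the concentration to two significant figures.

First ionization gives [H+] ≈ [HC2O4-] = 2.32 × 10^-2 M.
Second step: Ka2 = [H+][C2O4^2-]/[HC2O4-] ≈ [C2O4^2-] (since [H+] ≈ [HC2O4-]).
So [C2O4^2-] ≈ Ka2.

1.5 × 10^-4 M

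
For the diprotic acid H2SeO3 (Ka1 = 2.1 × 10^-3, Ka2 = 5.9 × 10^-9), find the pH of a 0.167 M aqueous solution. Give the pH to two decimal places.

pH = 1.75

Since Ka1 ≫ Ka2, the first ionization dominates [H+].
Ka1 = x²/(0.167 − x) = 2.1 × 10^-3
Solving the quadratic: x = (−Ka1 + √(Ka1² + 4·Ka1·C₀))/2 = 1.77 × 10^-2 M
pH = −log(1.77 × 10^-2) = 1.75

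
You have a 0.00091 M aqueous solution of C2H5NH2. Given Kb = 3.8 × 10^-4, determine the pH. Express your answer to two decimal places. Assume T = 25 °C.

pH = 10.63

C2H5NH2 + H2O ⇌ C2H5NH3+ + OH-
From the ICE table, Kb = [OH-]²/(0.00091 − [OH-]) = 3.8 × 10^-4.
[OH-] is not negligible relative to C₀; solve [OH-]² + 0.00038·[OH-] − 3.46e-07 = 0.
[OH-] = (−Kb + √(Kb² + 4·Kb·C₀))/2 = 4.28 × 10^-4 M
pOH = −log(4.28 × 10^-4) = 3.37; pH = 14.00 − 3.37 = 10.63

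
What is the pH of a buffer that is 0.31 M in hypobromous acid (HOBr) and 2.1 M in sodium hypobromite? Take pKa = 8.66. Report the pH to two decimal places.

pH = 9.49

pH = pKa + log([A⁻]/[HA]) = 8.66 + log(2.1/0.31)
pH = 8.66 + (+0.831) = 9.49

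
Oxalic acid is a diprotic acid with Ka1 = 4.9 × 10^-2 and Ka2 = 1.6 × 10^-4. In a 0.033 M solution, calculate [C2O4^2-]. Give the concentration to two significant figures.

1.6 × 10^-4 M

First ionization gives [H+] ≈ [HC2O4-] = 2.26 × 10^-2 M.
Second step: Ka2 = [H+][C2O4^2-]/[HC2O4-] ≈ [C2O4^2-] (since [H+] ≈ [HC2O4-]).
So [C2O4^2-] ≈ Ka2.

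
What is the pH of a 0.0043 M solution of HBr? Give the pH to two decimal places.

HBr is a strong acid and dissociates completely, so [H+] = 0.0043 M.
pH = -log(0.0043) = 2.37

pH = 2.37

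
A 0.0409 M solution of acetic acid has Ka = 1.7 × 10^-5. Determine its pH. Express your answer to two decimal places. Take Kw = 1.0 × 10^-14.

CH3COOH ⇌ CH3COO- + H+
Let x = [H+] at equilibrium. Ka = x²/(0.0409 − x).
Neglecting x in the denominator: x = √(1.7 × 10^-5 × 0.0409) = 8.34 × 10^-4 M
(x/C₀ = 2% < 5%, so the approximation holds.)
pH = −log[H+] = −log(8.34 × 10^-4) = 3.08

pH = 3.08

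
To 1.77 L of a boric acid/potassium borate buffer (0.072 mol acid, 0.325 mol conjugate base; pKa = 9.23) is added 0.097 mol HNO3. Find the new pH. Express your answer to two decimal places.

pH = 9.36

After neutralization: n(B(OH)3) = 0.169 mol, n(B(OH)4-) = 0.228 mol.
pH = pKa + log(n_B(OH)4-/n_B(OH)3) = 9.23 + log(0.228/0.169) = 9.23 + (+0.130)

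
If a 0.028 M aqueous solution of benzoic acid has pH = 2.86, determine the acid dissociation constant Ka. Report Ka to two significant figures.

Ka = 7.2 × 10^-5

[H+] = 10^(-2.86) = 1.38 × 10^-3 M
At equilibrium [HA] = 0.028 − 1.38 × 10^-3 = 2.66 × 10^-2 M
Ka = [H+][A-]/[HA] = (1.38 × 10^-3)² / 2.66 × 10^-2 = 7.2 × 10^-5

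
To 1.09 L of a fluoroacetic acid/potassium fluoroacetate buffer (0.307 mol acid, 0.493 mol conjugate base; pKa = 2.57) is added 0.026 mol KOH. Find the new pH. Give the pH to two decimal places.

OH- converts FCH2COOH to FCH2COO-: FCH2COOH → 0.281 mol, FCH2COO- → 0.519 mol.
pH = pKa + log(n_FCH2COO-/n_FCH2COOH) = 2.57 + log(0.519/0.281) = 2.57 + (+0.266)

pH = 2.84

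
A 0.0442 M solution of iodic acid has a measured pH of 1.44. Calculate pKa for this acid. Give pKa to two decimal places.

pKa = 0.78

[H+] = 10^(-1.44) = 3.63 × 10^-2 M
At equilibrium [HA] = 0.0442 − 3.63 × 10^-2 = 7.90 × 10^-3 M
Ka = [H+][A-]/[HA] = (3.63 × 10^-2)² / 7.90 × 10^-3 = 1.67 × 10^-1
pKa = -log(1.67 × 10^-1) = 0.78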